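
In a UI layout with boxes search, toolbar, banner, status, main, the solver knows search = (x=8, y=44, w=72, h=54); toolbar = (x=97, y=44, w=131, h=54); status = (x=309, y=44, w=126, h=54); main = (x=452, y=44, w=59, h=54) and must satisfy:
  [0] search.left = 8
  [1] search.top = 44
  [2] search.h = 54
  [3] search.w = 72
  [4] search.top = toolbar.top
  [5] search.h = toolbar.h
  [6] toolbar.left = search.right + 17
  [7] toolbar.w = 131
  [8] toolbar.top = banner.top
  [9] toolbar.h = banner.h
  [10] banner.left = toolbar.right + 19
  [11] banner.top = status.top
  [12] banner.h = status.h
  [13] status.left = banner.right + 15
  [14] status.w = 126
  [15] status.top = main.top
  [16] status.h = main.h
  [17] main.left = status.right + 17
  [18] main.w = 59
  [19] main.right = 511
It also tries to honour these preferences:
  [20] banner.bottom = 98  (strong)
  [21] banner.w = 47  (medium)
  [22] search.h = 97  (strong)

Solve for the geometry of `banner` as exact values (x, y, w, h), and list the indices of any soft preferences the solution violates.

banner = (x=247, y=44, w=47, h=54)
violated soft preferences: 22

1. banner.y = 44  [toolbar.top = banner.top]
2. banner.h = 54  [toolbar.h = banner.h]
3. banner.x = 247  [banner.left = toolbar.right + 19]
4. banner.w = 47  [status.left = banner.right + 15]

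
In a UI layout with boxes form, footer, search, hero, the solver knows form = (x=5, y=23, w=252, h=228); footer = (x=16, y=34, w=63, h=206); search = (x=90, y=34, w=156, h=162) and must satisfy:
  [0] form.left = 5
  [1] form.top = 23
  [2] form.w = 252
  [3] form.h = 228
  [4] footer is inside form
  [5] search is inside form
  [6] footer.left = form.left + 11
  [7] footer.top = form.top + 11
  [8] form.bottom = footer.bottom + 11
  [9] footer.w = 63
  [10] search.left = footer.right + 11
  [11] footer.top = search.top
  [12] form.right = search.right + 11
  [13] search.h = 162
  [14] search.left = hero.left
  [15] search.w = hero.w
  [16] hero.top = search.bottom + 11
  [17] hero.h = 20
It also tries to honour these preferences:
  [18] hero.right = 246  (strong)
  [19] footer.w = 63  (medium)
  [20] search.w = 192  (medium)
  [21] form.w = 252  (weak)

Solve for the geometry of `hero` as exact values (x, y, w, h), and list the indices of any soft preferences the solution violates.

hero = (x=90, y=207, w=156, h=20)
violated soft preferences: 20

1. hero.x = 90  [search.left = hero.left]
2. hero.w = 156  [search.w = hero.w]
3. hero.y = 207  [hero.top = search.bottom + 11]
4. hero.h = 20  [hero.h = 20]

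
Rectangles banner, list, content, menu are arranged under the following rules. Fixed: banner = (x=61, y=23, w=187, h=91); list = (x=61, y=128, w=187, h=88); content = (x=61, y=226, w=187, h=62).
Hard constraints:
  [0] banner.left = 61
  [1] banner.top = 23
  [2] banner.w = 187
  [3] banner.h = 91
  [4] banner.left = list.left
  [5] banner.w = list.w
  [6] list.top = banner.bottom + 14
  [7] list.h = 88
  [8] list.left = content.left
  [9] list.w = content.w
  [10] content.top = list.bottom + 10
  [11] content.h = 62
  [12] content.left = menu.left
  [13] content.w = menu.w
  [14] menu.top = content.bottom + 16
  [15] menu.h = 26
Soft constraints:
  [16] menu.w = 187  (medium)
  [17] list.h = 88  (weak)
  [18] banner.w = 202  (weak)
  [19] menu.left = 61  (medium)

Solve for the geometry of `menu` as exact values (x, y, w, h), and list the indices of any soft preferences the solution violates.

menu = (x=61, y=304, w=187, h=26)
violated soft preferences: 18

1. menu.x = 61  [content.left = menu.left]
2. menu.w = 187  [content.w = menu.w]
3. menu.y = 304  [menu.top = content.bottom + 16]
4. menu.h = 26  [menu.h = 26]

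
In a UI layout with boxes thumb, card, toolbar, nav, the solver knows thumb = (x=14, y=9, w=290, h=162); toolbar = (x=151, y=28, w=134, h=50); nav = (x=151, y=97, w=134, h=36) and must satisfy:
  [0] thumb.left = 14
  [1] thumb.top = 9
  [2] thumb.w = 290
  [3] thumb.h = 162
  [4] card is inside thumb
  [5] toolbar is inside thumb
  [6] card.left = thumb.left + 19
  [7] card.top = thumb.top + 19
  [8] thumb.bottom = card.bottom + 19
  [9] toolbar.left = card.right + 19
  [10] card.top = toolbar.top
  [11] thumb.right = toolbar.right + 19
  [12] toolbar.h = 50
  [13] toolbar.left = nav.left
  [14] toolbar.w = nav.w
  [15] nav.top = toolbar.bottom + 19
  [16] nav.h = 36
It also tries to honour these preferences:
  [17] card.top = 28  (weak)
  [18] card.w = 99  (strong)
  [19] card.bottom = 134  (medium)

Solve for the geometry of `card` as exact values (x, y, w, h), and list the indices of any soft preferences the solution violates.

card = (x=33, y=28, w=99, h=124)
violated soft preferences: 19

1. card.x = 33  [card.left = thumb.left + 19]
2. card.y = 28  [card.top = thumb.top + 19]
3. card.h = 124  [thumb.bottom = card.bottom + 19]
4. card.w = 99  [toolbar.left = card.right + 19]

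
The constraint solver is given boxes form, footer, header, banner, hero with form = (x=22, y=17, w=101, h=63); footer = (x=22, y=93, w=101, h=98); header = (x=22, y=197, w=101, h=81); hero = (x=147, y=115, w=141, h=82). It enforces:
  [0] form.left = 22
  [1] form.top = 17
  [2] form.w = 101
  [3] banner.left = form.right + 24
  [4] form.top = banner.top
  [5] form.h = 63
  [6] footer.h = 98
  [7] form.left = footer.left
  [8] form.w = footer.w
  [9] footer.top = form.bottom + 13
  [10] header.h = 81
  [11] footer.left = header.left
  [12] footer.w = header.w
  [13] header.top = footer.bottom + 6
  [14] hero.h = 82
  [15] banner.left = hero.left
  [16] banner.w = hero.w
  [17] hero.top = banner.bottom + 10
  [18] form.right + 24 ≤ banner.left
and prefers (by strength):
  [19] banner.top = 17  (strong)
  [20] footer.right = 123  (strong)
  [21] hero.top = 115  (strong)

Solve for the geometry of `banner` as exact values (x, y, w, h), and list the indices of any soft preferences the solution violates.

banner = (x=147, y=17, w=141, h=88)
violated soft preferences: none

1. banner.x = 147  [banner.left = form.right + 24]
2. banner.y = 17  [form.top = banner.top]
3. banner.w = 141  [banner.w = hero.w]
4. banner.h = 88  [hero.top = banner.bottom + 10]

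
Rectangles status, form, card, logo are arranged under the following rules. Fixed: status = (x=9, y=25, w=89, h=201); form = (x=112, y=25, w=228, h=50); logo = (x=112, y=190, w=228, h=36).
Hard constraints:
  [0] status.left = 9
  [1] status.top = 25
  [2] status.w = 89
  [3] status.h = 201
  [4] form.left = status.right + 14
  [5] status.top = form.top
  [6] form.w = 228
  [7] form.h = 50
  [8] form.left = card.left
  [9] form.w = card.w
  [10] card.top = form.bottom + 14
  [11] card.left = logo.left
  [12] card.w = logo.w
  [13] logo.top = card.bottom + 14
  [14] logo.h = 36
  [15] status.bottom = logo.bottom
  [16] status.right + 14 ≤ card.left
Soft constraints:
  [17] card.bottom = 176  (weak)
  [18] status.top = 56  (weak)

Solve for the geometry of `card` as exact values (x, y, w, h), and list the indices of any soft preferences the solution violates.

1. card.x = 112  [form.left = card.left]
2. card.w = 228  [form.w = card.w]
3. card.y = 89  [card.top = form.bottom + 14]
4. card.h = 87  [logo.top = card.bottom + 14]

card = (x=112, y=89, w=228, h=87)
violated soft preferences: 18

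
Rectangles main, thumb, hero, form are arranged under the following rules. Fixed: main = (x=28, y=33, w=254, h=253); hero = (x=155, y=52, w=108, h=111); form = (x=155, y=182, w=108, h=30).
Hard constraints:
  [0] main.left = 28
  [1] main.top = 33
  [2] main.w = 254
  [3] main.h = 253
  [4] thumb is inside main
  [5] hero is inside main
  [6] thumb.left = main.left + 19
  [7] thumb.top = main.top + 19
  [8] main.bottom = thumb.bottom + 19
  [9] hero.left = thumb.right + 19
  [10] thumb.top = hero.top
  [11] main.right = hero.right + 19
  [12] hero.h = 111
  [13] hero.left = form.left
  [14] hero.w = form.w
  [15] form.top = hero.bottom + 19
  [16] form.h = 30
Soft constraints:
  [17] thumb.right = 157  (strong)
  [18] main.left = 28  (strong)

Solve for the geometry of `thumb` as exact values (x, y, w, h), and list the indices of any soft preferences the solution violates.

1. thumb.x = 47  [thumb.left = main.left + 19]
2. thumb.y = 52  [thumb.top = main.top + 19]
3. thumb.h = 215  [main.bottom = thumb.bottom + 19]
4. thumb.w = 89  [hero.left = thumb.right + 19]

thumb = (x=47, y=52, w=89, h=215)
violated soft preferences: 17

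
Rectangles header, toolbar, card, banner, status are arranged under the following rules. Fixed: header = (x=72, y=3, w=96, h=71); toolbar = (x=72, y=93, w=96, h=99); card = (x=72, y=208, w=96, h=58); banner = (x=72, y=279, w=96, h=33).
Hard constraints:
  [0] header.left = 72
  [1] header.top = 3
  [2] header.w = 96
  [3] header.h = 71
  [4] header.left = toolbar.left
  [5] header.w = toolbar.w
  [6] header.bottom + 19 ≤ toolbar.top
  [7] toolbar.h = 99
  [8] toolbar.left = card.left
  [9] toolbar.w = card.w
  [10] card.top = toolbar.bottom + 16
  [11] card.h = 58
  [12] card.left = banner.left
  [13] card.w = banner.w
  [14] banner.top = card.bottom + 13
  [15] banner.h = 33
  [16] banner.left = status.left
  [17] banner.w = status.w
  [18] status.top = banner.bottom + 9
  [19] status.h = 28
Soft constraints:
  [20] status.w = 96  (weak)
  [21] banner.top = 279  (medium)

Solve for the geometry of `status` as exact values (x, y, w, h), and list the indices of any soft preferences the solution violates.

1. status.x = 72  [banner.left = status.left]
2. status.w = 96  [banner.w = status.w]
3. status.y = 321  [status.top = banner.bottom + 9]
4. status.h = 28  [status.h = 28]

status = (x=72, y=321, w=96, h=28)
violated soft preferences: none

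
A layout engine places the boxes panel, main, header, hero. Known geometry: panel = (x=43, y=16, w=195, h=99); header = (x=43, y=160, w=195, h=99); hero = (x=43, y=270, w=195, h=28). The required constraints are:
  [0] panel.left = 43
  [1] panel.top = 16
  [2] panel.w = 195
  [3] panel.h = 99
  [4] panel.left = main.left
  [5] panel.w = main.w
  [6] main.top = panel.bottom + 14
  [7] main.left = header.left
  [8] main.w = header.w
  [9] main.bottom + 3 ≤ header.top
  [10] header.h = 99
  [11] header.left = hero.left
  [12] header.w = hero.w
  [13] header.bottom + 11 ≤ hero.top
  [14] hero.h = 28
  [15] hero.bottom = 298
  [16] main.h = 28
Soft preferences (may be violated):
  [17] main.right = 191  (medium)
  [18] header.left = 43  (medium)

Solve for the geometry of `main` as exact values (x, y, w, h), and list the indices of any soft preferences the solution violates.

main = (x=43, y=129, w=195, h=28)
violated soft preferences: 17

1. main.x = 43  [panel.left = main.left]
2. main.w = 195  [panel.w = main.w]
3. main.y = 129  [main.top = panel.bottom + 14]
4. main.h = 28  [main.h = 28]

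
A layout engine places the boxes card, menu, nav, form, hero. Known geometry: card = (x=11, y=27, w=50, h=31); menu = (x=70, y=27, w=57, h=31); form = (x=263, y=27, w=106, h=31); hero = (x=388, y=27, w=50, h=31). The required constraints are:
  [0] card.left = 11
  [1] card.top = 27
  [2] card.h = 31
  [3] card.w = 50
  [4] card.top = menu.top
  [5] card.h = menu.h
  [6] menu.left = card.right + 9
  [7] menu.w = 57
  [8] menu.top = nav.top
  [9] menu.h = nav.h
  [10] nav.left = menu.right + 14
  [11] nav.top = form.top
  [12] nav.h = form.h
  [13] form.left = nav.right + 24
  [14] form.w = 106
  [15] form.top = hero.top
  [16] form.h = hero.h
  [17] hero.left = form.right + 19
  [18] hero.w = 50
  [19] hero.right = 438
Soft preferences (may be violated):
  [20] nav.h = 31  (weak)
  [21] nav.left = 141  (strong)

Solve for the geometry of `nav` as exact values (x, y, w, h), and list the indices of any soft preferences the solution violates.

1. nav.y = 27  [menu.top = nav.top]
2. nav.h = 31  [menu.h = nav.h]
3. nav.x = 141  [nav.left = menu.right + 14]
4. nav.w = 98  [form.left = nav.right + 24]

nav = (x=141, y=27, w=98, h=31)
violated soft preferences: none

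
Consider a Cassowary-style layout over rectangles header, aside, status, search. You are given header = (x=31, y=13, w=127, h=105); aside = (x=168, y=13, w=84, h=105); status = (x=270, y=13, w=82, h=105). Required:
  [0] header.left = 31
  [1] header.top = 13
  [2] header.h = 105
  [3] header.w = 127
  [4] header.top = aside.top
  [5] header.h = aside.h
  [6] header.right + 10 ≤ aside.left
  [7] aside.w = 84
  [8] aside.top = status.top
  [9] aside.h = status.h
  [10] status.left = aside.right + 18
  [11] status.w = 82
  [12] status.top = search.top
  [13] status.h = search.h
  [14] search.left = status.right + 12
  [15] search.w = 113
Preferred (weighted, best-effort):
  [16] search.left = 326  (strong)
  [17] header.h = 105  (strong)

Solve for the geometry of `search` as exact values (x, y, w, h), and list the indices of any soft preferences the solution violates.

search = (x=364, y=13, w=113, h=105)
violated soft preferences: 16

1. search.y = 13  [status.top = search.top]
2. search.h = 105  [status.h = search.h]
3. search.x = 364  [search.left = status.right + 12]
4. search.w = 113  [search.w = 113]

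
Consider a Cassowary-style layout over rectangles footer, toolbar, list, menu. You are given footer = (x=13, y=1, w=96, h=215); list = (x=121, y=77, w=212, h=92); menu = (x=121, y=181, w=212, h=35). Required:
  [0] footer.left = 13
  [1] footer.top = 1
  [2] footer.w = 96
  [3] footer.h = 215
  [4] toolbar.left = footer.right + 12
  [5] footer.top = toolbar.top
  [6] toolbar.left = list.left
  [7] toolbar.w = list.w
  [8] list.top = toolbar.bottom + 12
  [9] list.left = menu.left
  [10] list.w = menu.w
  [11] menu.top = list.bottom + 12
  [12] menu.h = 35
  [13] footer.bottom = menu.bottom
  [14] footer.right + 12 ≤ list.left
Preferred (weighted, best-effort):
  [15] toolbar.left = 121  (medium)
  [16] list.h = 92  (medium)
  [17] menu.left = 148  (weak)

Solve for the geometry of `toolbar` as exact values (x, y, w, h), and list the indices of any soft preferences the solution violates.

toolbar = (x=121, y=1, w=212, h=64)
violated soft preferences: 17

1. toolbar.x = 121  [toolbar.left = footer.right + 12]
2. toolbar.y = 1  [footer.top = toolbar.top]
3. toolbar.w = 212  [toolbar.w = list.w]
4. toolbar.h = 64  [list.top = toolbar.bottom + 12]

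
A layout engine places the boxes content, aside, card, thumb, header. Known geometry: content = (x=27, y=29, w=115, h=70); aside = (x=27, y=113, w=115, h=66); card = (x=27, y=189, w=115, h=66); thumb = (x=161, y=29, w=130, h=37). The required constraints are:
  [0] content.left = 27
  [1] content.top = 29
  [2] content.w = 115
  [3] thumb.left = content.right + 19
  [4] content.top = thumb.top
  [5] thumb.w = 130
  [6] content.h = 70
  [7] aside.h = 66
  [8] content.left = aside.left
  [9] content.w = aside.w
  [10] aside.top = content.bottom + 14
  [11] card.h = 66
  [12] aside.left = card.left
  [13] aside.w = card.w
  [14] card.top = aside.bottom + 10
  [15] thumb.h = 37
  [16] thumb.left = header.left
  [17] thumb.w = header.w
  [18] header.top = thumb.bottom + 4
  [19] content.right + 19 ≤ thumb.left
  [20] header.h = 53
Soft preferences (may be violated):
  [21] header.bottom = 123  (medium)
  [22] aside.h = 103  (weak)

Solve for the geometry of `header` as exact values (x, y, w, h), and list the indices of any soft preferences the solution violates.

1. header.x = 161  [thumb.left = header.left]
2. header.w = 130  [thumb.w = header.w]
3. header.y = 70  [header.top = thumb.bottom + 4]
4. header.h = 53  [header.h = 53]

header = (x=161, y=70, w=130, h=53)
violated soft preferences: 22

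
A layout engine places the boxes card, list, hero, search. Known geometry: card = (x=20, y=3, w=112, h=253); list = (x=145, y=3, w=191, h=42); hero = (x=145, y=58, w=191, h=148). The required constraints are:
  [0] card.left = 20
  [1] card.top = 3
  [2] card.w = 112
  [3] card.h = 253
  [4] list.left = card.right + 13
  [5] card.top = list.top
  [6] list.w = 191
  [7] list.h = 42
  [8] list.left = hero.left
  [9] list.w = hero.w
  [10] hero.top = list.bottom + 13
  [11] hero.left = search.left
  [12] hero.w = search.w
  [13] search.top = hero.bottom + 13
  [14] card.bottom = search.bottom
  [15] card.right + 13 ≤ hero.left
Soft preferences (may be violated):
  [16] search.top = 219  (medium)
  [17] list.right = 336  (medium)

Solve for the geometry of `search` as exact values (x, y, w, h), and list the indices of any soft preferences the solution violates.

1. search.x = 145  [hero.left = search.left]
2. search.w = 191  [hero.w = search.w]
3. search.y = 219  [search.top = hero.bottom + 13]
4. search.h = 37  [card.bottom = search.bottom]

search = (x=145, y=219, w=191, h=37)
violated soft preferences: none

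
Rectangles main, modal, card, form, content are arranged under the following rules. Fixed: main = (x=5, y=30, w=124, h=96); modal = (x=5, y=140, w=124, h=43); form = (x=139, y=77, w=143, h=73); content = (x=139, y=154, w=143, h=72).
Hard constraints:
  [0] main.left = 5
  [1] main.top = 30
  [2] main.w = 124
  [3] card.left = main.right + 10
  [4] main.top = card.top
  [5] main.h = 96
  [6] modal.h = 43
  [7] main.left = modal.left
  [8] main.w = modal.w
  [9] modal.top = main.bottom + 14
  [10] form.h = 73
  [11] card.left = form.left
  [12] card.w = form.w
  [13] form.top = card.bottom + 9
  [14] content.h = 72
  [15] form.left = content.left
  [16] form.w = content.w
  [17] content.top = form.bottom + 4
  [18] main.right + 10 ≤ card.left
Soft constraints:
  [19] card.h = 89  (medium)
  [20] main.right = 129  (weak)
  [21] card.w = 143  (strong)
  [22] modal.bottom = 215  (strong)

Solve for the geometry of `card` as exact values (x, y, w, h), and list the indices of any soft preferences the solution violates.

card = (x=139, y=30, w=143, h=38)
violated soft preferences: 19, 22

1. card.x = 139  [card.left = main.right + 10]
2. card.y = 30  [main.top = card.top]
3. card.w = 143  [card.w = form.w]
4. card.h = 38  [form.top = card.bottom + 9]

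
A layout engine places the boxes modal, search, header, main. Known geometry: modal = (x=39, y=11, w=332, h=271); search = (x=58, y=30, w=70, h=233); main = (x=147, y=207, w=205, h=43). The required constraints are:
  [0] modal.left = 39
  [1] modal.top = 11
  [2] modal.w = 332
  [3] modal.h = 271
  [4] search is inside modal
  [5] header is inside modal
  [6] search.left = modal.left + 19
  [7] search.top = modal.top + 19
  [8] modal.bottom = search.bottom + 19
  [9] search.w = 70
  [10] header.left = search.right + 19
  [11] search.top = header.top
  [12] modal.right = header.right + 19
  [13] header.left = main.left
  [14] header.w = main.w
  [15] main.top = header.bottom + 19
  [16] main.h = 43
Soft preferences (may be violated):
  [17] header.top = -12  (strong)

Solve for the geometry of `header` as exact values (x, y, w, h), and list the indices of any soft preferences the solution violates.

1. header.x = 147  [header.left = search.right + 19]
2. header.y = 30  [search.top = header.top]
3. header.w = 205  [modal.right = header.right + 19]
4. header.h = 158  [main.top = header.bottom + 19]

header = (x=147, y=30, w=205, h=158)
violated soft preferences: 17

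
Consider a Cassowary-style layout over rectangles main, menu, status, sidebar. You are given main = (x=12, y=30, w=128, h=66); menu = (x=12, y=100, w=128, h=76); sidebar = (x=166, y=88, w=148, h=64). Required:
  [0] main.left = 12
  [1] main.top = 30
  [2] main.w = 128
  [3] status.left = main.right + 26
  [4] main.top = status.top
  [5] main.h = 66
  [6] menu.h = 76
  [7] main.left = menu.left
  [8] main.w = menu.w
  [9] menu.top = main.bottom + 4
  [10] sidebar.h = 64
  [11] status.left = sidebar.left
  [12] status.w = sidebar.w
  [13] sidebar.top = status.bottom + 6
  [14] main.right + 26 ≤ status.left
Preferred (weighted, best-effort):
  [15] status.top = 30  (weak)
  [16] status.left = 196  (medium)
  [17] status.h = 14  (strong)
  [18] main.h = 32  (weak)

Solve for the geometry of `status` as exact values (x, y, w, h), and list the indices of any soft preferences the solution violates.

status = (x=166, y=30, w=148, h=52)
violated soft preferences: 16, 17, 18

1. status.x = 166  [status.left = main.right + 26]
2. status.y = 30  [main.top = status.top]
3. status.w = 148  [status.w = sidebar.w]
4. status.h = 52  [sidebar.top = status.bottom + 6]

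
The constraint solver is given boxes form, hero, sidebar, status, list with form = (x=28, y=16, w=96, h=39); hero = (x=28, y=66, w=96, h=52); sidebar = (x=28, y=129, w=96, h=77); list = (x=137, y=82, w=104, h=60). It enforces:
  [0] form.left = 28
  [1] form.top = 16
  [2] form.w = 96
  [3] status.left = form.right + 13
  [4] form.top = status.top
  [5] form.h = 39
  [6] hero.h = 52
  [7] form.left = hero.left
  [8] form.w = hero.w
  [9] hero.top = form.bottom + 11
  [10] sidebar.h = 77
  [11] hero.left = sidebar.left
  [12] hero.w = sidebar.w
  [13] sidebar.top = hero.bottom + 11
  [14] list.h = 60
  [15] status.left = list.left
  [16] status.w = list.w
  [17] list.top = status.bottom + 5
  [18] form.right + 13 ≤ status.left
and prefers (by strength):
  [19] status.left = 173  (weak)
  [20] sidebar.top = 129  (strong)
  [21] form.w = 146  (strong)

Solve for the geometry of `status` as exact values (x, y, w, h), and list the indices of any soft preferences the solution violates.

status = (x=137, y=16, w=104, h=61)
violated soft preferences: 19, 21

1. status.x = 137  [status.left = form.right + 13]
2. status.y = 16  [form.top = status.top]
3. status.w = 104  [status.w = list.w]
4. status.h = 61  [list.top = status.bottom + 5]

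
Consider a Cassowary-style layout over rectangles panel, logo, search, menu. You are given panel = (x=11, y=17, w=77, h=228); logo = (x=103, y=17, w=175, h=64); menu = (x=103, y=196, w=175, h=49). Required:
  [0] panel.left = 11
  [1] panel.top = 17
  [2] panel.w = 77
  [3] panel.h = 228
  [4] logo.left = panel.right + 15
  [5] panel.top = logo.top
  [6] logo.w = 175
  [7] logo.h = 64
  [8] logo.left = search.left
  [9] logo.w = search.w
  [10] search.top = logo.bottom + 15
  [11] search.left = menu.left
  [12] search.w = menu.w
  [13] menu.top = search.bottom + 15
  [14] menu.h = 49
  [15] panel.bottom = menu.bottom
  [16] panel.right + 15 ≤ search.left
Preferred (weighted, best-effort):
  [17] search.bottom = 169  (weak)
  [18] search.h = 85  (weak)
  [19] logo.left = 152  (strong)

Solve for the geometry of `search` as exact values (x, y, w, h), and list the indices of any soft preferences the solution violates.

search = (x=103, y=96, w=175, h=85)
violated soft preferences: 17, 19

1. search.x = 103  [logo.left = search.left]
2. search.w = 175  [logo.w = search.w]
3. search.y = 96  [search.top = logo.bottom + 15]
4. search.h = 85  [menu.top = search.bottom + 15]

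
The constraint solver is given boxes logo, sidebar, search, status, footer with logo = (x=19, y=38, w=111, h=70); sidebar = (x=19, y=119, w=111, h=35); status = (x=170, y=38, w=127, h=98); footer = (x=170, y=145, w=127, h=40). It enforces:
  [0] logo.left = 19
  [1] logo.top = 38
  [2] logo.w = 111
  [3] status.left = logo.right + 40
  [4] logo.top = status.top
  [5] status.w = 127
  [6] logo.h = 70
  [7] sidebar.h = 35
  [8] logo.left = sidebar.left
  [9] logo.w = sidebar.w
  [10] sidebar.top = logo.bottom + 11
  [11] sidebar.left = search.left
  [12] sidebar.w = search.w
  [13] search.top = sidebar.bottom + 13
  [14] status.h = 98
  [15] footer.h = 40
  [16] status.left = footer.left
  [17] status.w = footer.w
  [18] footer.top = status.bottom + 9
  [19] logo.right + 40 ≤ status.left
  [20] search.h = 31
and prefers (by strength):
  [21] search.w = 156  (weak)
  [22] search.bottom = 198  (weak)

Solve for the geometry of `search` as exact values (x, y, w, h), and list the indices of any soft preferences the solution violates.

1. search.x = 19  [sidebar.left = search.left]
2. search.w = 111  [sidebar.w = search.w]
3. search.y = 167  [search.top = sidebar.bottom + 13]
4. search.h = 31  [search.h = 31]

search = (x=19, y=167, w=111, h=31)
violated soft preferences: 21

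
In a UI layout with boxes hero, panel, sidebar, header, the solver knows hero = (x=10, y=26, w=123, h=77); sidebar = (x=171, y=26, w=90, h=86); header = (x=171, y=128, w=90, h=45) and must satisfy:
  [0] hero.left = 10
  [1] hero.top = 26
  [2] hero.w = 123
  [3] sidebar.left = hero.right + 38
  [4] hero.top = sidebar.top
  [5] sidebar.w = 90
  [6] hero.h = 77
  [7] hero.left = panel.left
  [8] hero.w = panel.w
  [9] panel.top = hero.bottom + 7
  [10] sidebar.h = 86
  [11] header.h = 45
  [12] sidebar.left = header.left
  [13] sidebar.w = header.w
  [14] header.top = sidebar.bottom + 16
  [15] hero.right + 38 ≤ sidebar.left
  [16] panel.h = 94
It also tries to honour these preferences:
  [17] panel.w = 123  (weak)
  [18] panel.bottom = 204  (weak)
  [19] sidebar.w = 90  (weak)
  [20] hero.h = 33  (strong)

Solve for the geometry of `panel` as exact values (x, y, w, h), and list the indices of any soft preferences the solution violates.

panel = (x=10, y=110, w=123, h=94)
violated soft preferences: 20

1. panel.x = 10  [hero.left = panel.left]
2. panel.w = 123  [hero.w = panel.w]
3. panel.y = 110  [panel.top = hero.bottom + 7]
4. panel.h = 94  [panel.h = 94]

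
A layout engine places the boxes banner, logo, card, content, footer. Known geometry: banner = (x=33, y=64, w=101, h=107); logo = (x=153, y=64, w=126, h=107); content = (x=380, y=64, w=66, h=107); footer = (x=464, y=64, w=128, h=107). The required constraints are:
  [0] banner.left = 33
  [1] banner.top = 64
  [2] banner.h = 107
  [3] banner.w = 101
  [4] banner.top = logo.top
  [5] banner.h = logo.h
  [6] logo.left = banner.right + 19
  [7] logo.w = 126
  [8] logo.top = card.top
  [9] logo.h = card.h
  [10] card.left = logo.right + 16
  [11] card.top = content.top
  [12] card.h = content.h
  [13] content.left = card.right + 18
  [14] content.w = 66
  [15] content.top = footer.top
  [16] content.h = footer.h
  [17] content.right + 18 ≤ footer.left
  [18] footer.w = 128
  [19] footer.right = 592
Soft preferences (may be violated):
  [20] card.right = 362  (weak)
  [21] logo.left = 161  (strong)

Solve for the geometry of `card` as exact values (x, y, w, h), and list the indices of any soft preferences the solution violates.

1. card.y = 64  [logo.top = card.top]
2. card.h = 107  [logo.h = card.h]
3. card.x = 295  [card.left = logo.right + 16]
4. card.w = 67  [content.left = card.right + 18]

card = (x=295, y=64, w=67, h=107)
violated soft preferences: 21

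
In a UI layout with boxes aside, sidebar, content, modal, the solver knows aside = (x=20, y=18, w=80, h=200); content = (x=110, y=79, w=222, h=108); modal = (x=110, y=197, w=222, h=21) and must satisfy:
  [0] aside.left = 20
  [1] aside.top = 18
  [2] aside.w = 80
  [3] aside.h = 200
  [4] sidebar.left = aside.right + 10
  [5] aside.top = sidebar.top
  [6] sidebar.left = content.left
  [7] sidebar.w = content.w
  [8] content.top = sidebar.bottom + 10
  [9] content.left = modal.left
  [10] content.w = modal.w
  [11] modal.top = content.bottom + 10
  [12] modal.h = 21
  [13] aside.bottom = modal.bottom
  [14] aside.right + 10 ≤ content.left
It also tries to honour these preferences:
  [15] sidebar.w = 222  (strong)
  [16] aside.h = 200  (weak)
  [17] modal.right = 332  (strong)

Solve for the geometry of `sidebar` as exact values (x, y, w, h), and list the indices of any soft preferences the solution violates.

sidebar = (x=110, y=18, w=222, h=51)
violated soft preferences: none

1. sidebar.x = 110  [sidebar.left = aside.right + 10]
2. sidebar.y = 18  [aside.top = sidebar.top]
3. sidebar.w = 222  [sidebar.w = content.w]
4. sidebar.h = 51  [content.top = sidebar.bottom + 10]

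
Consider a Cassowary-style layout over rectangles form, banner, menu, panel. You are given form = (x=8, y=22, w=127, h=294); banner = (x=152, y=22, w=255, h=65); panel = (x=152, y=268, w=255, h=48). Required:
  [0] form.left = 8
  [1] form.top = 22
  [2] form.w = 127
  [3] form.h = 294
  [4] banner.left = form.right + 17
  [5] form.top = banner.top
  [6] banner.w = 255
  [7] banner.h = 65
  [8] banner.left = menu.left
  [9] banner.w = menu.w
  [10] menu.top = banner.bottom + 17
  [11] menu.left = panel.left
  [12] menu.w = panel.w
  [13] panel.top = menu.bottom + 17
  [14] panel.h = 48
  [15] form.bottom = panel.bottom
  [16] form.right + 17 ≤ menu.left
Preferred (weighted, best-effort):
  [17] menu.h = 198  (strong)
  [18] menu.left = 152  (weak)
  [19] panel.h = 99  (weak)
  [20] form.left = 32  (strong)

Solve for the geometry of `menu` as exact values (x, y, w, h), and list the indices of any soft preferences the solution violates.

menu = (x=152, y=104, w=255, h=147)
violated soft preferences: 17, 19, 20

1. menu.x = 152  [banner.left = menu.left]
2. menu.w = 255  [banner.w = menu.w]
3. menu.y = 104  [menu.top = banner.bottom + 17]
4. menu.h = 147  [panel.top = menu.bottom + 17]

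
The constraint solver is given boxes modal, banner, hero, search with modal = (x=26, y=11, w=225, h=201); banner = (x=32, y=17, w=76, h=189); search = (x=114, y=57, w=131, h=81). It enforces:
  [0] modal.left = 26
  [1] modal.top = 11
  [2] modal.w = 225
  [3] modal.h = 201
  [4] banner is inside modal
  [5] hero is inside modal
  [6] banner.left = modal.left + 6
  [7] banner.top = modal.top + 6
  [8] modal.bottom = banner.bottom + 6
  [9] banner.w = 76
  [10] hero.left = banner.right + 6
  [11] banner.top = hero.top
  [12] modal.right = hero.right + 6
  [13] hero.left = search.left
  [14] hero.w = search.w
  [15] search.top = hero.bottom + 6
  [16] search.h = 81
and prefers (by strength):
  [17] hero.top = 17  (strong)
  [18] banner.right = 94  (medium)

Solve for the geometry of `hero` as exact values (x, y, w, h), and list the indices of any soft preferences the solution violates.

1. hero.x = 114  [hero.left = banner.right + 6]
2. hero.y = 17  [banner.top = hero.top]
3. hero.w = 131  [modal.right = hero.right + 6]
4. hero.h = 34  [search.top = hero.bottom + 6]

hero = (x=114, y=17, w=131, h=34)
violated soft preferences: 18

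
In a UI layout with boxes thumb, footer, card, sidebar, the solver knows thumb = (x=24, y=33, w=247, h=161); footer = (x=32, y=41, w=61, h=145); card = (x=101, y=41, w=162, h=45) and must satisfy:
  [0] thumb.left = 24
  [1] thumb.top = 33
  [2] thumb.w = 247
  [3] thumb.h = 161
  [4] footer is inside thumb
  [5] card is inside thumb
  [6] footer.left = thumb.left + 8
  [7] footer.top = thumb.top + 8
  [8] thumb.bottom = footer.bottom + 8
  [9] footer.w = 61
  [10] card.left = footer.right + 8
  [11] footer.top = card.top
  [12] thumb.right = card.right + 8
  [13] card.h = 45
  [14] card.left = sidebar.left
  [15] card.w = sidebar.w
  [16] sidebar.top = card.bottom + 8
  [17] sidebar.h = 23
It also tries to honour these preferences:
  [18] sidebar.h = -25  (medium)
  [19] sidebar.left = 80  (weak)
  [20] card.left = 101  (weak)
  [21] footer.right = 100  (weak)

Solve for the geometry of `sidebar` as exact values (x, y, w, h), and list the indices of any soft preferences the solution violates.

sidebar = (x=101, y=94, w=162, h=23)
violated soft preferences: 18, 19, 21

1. sidebar.x = 101  [card.left = sidebar.left]
2. sidebar.w = 162  [card.w = sidebar.w]
3. sidebar.y = 94  [sidebar.top = card.bottom + 8]
4. sidebar.h = 23  [sidebar.h = 23]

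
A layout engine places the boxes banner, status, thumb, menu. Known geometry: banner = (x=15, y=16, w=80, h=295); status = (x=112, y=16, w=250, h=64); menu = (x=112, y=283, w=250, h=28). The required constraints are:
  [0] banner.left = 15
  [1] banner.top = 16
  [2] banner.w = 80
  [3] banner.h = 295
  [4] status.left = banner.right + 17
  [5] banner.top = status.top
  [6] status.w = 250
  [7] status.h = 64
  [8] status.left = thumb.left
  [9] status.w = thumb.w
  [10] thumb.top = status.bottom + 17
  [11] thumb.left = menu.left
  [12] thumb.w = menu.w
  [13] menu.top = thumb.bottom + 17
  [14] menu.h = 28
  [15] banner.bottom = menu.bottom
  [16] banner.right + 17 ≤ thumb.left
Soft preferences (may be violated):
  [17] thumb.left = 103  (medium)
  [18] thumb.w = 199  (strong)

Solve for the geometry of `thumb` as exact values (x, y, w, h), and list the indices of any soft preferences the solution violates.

1. thumb.x = 112  [status.left = thumb.left]
2. thumb.w = 250  [status.w = thumb.w]
3. thumb.y = 97  [thumb.top = status.bottom + 17]
4. thumb.h = 169  [menu.top = thumb.bottom + 17]

thumb = (x=112, y=97, w=250, h=169)
violated soft preferences: 17, 18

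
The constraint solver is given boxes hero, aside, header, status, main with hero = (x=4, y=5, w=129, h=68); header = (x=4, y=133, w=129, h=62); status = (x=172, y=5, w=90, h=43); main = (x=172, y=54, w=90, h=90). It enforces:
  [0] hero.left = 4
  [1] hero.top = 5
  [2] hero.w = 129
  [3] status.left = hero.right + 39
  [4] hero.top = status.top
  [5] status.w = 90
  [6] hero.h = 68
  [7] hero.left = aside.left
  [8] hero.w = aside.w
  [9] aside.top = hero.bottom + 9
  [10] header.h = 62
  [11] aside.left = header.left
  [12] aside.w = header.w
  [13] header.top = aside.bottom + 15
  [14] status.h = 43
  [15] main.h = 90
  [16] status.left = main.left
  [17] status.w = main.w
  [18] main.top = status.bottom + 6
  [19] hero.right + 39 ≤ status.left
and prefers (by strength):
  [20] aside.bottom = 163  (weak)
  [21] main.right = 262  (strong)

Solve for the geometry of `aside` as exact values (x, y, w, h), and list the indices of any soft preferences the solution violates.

1. aside.x = 4  [hero.left = aside.left]
2. aside.w = 129  [hero.w = aside.w]
3. aside.y = 82  [aside.top = hero.bottom + 9]
4. aside.h = 36  [header.top = aside.bottom + 15]

aside = (x=4, y=82, w=129, h=36)
violated soft preferences: 20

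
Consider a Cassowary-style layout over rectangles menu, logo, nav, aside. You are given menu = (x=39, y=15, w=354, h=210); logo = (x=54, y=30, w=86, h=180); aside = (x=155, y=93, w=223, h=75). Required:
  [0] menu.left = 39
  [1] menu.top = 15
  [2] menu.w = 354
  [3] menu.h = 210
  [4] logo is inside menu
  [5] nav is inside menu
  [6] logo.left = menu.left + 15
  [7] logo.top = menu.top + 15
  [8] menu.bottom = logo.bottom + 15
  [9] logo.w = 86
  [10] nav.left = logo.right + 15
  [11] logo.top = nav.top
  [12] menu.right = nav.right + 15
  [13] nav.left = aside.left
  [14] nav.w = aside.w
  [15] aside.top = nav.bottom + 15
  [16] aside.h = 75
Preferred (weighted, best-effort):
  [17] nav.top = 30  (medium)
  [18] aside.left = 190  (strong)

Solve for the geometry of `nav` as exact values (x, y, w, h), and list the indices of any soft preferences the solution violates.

nav = (x=155, y=30, w=223, h=48)
violated soft preferences: 18

1. nav.x = 155  [nav.left = logo.right + 15]
2. nav.y = 30  [logo.top = nav.top]
3. nav.w = 223  [menu.right = nav.right + 15]
4. nav.h = 48  [aside.top = nav.bottom + 15]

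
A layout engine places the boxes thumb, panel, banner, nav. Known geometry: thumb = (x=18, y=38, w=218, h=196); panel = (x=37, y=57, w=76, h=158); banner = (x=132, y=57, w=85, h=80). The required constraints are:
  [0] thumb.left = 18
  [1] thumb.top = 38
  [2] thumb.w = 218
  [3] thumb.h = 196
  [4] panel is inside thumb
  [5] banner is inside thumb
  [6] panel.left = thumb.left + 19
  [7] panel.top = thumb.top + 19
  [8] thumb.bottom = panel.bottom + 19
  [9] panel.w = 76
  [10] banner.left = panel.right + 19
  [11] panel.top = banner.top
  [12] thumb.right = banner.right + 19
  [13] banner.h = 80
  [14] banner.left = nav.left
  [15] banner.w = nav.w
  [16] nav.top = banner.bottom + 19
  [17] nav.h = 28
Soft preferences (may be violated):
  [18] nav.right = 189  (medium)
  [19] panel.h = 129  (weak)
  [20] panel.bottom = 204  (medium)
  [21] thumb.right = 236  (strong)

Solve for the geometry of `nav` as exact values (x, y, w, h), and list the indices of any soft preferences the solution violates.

nav = (x=132, y=156, w=85, h=28)
violated soft preferences: 18, 19, 20

1. nav.x = 132  [banner.left = nav.left]
2. nav.w = 85  [banner.w = nav.w]
3. nav.y = 156  [nav.top = banner.bottom + 19]
4. nav.h = 28  [nav.h = 28]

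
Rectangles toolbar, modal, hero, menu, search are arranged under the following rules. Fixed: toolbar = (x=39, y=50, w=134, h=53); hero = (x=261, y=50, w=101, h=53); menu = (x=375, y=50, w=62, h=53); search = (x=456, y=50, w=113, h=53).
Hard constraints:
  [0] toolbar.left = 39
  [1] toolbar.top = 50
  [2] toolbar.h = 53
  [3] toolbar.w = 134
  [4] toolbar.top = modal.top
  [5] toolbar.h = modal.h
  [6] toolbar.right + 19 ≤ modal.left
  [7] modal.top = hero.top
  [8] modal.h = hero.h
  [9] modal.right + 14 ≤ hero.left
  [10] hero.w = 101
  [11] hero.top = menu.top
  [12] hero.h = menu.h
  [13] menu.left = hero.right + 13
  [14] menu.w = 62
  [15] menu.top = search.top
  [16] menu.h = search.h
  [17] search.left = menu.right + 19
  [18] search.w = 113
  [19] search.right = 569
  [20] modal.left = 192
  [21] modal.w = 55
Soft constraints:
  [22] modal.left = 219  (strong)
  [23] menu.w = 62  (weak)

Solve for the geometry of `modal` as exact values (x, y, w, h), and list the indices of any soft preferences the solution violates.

1. modal.y = 50  [toolbar.top = modal.top]
2. modal.h = 53  [toolbar.h = modal.h]
3. modal.x = 192  [modal.left = 192]
4. modal.w = 55  [modal.w = 55]

modal = (x=192, y=50, w=55, h=53)
violated soft preferences: 22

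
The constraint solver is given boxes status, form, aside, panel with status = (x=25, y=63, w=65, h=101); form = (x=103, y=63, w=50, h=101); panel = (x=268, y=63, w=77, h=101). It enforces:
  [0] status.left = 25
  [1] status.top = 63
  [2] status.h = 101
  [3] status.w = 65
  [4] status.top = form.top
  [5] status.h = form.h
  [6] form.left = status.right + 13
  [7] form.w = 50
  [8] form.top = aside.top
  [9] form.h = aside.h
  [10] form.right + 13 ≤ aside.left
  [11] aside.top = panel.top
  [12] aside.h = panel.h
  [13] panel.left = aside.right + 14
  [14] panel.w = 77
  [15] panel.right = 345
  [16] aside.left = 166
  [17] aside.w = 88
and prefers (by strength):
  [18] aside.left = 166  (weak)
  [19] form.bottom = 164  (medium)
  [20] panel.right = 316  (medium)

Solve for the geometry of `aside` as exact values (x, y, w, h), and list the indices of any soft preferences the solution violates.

aside = (x=166, y=63, w=88, h=101)
violated soft preferences: 20

1. aside.y = 63  [form.top = aside.top]
2. aside.h = 101  [form.h = aside.h]
3. aside.x = 166  [aside.left = 166]
4. aside.w = 88  [aside.w = 88]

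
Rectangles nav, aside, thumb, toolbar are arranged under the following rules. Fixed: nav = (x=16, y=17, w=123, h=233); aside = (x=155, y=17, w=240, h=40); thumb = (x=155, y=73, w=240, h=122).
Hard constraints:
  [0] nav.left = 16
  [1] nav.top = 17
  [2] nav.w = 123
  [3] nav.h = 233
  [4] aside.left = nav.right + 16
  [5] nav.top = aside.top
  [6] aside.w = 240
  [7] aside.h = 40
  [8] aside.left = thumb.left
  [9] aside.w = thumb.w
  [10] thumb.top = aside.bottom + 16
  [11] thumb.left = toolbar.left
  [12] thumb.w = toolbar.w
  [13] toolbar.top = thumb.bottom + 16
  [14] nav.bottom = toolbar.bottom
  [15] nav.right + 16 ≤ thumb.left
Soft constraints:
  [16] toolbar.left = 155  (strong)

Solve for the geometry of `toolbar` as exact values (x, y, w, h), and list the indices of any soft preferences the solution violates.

1. toolbar.x = 155  [thumb.left = toolbar.left]
2. toolbar.w = 240  [thumb.w = toolbar.w]
3. toolbar.y = 211  [toolbar.top = thumb.bottom + 16]
4. toolbar.h = 39  [nav.bottom = toolbar.bottom]

toolbar = (x=155, y=211, w=240, h=39)
violated soft preferences: none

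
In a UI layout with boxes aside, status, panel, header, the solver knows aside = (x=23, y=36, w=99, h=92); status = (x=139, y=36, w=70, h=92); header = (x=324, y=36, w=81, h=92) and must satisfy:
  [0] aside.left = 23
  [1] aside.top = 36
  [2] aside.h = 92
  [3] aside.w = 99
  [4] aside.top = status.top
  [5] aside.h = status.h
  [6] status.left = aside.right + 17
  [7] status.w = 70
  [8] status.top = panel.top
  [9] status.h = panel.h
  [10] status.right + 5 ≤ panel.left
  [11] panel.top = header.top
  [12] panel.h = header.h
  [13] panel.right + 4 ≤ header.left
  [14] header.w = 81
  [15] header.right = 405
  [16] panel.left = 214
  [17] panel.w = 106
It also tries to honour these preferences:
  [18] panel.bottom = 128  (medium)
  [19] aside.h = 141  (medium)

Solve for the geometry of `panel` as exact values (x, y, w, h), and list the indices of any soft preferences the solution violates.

1. panel.y = 36  [status.top = panel.top]
2. panel.h = 92  [status.h = panel.h]
3. panel.x = 214  [panel.left = 214]
4. panel.w = 106  [panel.w = 106]

panel = (x=214, y=36, w=106, h=92)
violated soft preferences: 19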